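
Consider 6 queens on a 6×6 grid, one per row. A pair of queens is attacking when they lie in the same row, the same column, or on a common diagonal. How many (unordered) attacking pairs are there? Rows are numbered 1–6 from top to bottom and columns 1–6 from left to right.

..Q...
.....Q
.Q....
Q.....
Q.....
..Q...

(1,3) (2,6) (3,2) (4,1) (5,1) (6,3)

4

Same column: (1,3)–(6,3) (column 3); (4,1)–(5,1) (column 1).
Same diagonal: (3,2)–(4,1) (|3−4| = |2−1| = 1); (4,1)–(6,3) (|4−6| = |1−3| = 2).
Total attacking pairs: 4.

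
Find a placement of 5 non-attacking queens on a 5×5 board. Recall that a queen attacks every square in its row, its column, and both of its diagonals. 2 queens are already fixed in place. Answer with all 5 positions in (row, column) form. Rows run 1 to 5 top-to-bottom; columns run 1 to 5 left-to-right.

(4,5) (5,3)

(1,1) (2,4) (3,2) (4,5) (5,3)

Row 1: attacked by (4,5)→{2,5}; (5,3)→{3}. Safe: 1, 4. Place at column 1.
Row 2: attacked by (1,1)→{1,2}; (4,5)→{3,5}; (5,3)→{3}. Safe: 4. Place at column 4.
Row 3: attacked by (1,1)→{1,3}; (2,4)→{3,4,5}; (4,5)→{4,5}; (5,3)→{1,3,5}. Safe: 2. Place at column 2.
Columns [1, 4, 2, 5, 3], r−c [0, -2, 1, -1, 2], r+c [2, 6, 5, 9, 8] are all distinct, so no two queens attack.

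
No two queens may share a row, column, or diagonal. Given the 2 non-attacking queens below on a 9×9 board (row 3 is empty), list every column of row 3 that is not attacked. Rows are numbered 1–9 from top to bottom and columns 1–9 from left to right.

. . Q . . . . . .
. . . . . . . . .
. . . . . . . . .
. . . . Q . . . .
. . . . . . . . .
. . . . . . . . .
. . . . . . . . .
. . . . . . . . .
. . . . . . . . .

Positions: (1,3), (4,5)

columns 2, 7, 8, 9

(1,3) attacks row 3 at column 3 and diagonals 1, 5.
(4,5) attacks row 3 at column 5 and diagonals 4, 6.
Attacked columns: {1, 3, 4, 5, 6}. Safe: {2, 7, 8, 9}.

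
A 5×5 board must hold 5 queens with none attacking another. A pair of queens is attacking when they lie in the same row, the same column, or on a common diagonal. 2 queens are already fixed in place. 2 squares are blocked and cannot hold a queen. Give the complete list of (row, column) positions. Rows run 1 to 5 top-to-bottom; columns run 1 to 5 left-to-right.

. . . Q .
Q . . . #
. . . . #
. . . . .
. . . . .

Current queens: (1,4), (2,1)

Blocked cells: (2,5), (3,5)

(1,4) (2,1) (3,3) (4,5) (5,2)

Row 3: attacked by (1,4)→{2,4}; (2,1)→{1,2}. Blocked: 5. Safe: 3. Place at column 3.
Row 4: attacked by (1,4)→{1,4}; (2,1)→{1,3}; (3,3)→{2,3,4}. Safe: 5. Place at column 5.
Row 5: attacked by (1,4)→{4}; (2,1)→{1,4}; (3,3)→{1,3,5}; (4,5)→{4,5}. Safe: 2. Place at column 2.
Columns [4, 1, 3, 5, 2], r−c [-3, 1, 0, -1, 3], r+c [5, 3, 6, 9, 7] are all distinct, so no two queens attack.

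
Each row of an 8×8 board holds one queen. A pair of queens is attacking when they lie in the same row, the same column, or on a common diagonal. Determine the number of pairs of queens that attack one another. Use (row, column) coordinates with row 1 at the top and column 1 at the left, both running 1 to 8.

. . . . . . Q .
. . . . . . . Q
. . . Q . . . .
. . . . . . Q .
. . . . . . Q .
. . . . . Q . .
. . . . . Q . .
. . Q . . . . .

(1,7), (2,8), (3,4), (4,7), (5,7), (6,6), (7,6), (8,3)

7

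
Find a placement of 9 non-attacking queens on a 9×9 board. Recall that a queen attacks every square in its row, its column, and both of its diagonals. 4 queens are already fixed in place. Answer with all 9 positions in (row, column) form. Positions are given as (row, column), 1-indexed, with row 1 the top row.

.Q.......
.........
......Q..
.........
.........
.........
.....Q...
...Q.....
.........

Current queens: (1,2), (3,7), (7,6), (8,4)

Row 2: attacked by (1,2)→{1,2,3}; (3,7)→{6,7,8}; (7,6)→{1,6}; (8,4)→{4}. Safe: 5, 9. Place at column 5.
Row 4: attacked by (1,2)→{2,5}; (2,5)→{3,5,7}; (3,7)→{6,7,8}; (7,6)→{3,6,9}; (8,4)→{4,8}. Safe: 1. Place at column 1.
Row 5: attacked by (1,2)→{2,6}; (2,5)→{2,5,8}; (3,7)→{5,7,9}; (4,1)→{1,2}; (7,6)→{4,6,8}; (8,4)→{1,4,7}. Safe: 3. Place at column 3.
Row 6: attacked by (1,2)→{2,7}; (2,5)→{1,5,9}; (3,7)→{4,7}; (4,1)→{1,3}; (5,3)→{2,3,4}; (7,6)→{5,6,7}; (8,4)→{2,4,6}. Safe: 8. Place at column 8.
Row 9: attacked by (1,2)→{2}; (2,5)→{5}; (3,7)→{1,7}; (4,1)→{1,6}; (5,3)→{3,7}; (6,8)→{5,8}; (7,6)→{4,6,8}; (8,4)→{3,4,5}. Safe: 9. Place at column 9.
Columns [2, 5, 7, 1, 3, 8, 6, 4, 9], r−c [-1, -3, -4, 3, 2, -2, 1, 4, 0], r+c [3, 7, 10, 5, 8, 14, 13, 12, 18] are all distinct, so no two queens attack.

(1,2) (2,5) (3,7) (4,1) (5,3) (6,8) (7,6) (8,4) (9,9)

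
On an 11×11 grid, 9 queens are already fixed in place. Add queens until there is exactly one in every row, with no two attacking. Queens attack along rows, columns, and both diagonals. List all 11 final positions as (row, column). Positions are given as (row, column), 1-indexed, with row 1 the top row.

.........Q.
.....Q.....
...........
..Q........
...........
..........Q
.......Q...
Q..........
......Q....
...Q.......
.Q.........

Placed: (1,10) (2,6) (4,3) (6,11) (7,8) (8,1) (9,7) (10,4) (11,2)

(1,10) (2,6) (3,9) (4,3) (5,5) (6,11) (7,8) (8,1) (9,7) (10,4) (11,2)

Row 3: attacked by (1,10)→{8,10}; (2,6)→{5,6,7}; (4,3)→{2,3,4}; (6,11)→{8,11}; (7,8)→{4,8}; (8,1)→{1,6}; (9,7)→{1,7}; (10,4)→{4,11}; (11,2)→{2,10}. Safe: 9. Place at column 9.
Row 5: attacked by (1,10)→{6,10}; (2,6)→{3,6,9}; (3,9)→{7,9,11}; (4,3)→{2,3,4}; (6,11)→{10,11}; (7,8)→{6,8,10}; (8,1)→{1,4}; (9,7)→{3,7,11}; (10,4)→{4,9}; (11,2)→{2,8}. Safe: 5. Place at column 5.
Columns [10, 6, 9, 3, 5, 11, 8, 1, 7, 4, 2], r−c [-9, -4, -6, 1, 0, -5, -1, 7, 2, 6, 9], r+c [11, 8, 12, 7, 10, 17, 15, 9, 16, 14, 13] are all distinct, so no two queens attack.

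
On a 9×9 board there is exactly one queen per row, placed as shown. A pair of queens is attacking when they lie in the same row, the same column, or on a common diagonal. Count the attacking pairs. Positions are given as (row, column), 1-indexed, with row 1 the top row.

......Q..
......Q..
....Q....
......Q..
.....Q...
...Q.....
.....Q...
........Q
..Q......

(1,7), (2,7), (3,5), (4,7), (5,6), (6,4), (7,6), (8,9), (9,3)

Same column: (1,7)–(2,7) (column 7); (1,7)–(4,7) (column 7); (2,7)–(4,7) (column 7); (5,6)–(7,6) (column 6).
Same diagonal: (1,7)–(3,5) (|1−3| = |7−5| = 2); (4,7)–(5,6) (|4−5| = |7−6| = 1); (5,6)–(8,9) (|5−8| = |6−9| = 3).
Total attacking pairs: 7.

7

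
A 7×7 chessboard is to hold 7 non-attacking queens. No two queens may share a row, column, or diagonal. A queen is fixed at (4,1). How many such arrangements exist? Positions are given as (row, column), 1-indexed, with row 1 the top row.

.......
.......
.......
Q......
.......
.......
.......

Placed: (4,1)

6

Branch on row 1: col 2 → 2; col 3 → 1; col 5 → 0; col 6 → 2; col 7 → 1.
Sum: 2 + 1 + 0 + 2 + 1 = 6.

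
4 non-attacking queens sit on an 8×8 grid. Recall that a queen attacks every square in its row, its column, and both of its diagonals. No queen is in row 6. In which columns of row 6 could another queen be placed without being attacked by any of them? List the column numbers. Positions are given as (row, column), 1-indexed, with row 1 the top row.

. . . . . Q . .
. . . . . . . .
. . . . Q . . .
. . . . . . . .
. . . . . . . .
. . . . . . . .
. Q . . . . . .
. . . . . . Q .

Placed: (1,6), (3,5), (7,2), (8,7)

columns 4

(1,6) attacks row 6 at column 6 and diagonals 1.
(3,5) attacks row 6 at column 5 and diagonals 2, 8.
(7,2) attacks row 6 at column 2 and diagonals 1, 3.
(8,7) attacks row 6 at column 7 and diagonals 5.
Attacked columns: {1, 2, 3, 5, 6, 7, 8}. Safe: {4}.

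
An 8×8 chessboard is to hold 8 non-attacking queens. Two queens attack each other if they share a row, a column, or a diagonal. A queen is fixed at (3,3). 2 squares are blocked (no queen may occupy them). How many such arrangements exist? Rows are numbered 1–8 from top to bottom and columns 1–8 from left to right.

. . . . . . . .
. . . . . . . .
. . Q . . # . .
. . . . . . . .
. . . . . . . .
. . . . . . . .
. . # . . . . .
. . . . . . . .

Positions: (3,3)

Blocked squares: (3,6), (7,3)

4

Branch on row 1: col 2 → 1; col 4 → 1; col 6 → 0; col 7 → 2; col 8 → 0.
Sum: 1 + 1 + 0 + 2 + 0 = 4.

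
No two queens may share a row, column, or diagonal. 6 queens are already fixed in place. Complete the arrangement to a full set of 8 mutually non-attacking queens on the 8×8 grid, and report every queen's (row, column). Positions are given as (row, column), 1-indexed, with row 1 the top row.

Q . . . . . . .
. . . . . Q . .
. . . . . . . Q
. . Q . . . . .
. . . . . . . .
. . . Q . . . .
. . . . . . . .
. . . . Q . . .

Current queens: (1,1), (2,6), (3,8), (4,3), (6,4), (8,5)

(1,1) (2,6) (3,8) (4,3) (5,7) (6,4) (7,2) (8,5)

Row 5: attacked by (1,1)→{1,5}; (2,6)→{3,6}; (3,8)→{6,8}; (4,3)→{2,3,4}; (6,4)→{3,4,5}; (8,5)→{2,5,8}. Safe: 7. Place at column 7.
Row 7: attacked by (1,1)→{1,7}; (2,6)→{1,6}; (3,8)→{4,8}; (4,3)→{3,6}; (5,7)→{5,7}; (6,4)→{3,4,5}; (8,5)→{4,5,6}. Safe: 2. Place at column 2.
Columns [1, 6, 8, 3, 7, 4, 2, 5], r−c [0, -4, -5, 1, -2, 2, 5, 3], r+c [2, 8, 11, 7, 12, 10, 9, 13] are all distinct, so no two queens attack.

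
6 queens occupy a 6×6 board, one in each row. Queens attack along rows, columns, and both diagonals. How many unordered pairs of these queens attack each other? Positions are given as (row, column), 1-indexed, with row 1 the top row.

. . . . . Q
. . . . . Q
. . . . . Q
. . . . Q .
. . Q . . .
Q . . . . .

6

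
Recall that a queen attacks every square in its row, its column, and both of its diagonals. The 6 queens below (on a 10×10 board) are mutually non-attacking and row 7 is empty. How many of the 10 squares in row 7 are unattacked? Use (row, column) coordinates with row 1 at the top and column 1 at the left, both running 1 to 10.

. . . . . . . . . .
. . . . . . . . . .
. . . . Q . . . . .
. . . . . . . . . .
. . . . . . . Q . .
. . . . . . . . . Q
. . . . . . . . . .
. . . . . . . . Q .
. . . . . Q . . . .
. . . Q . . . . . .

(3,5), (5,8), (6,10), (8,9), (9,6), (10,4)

2

(3,5) attacks row 7 at column 5 and diagonals 1, 9.
(5,8) attacks row 7 at column 8 and diagonals 6, 10.
(6,10) attacks row 7 at column 10 and diagonals 9.
(8,9) attacks row 7 at column 9 and diagonals 8, 10.
(9,6) attacks row 7 at column 6 and diagonals 4, 8.
(10,4) attacks row 7 at column 4 and diagonals 1, 7.
Attacked columns: {1, 4, 5, 6, 7, 8, 9, 10}. Safe: {2, 3}.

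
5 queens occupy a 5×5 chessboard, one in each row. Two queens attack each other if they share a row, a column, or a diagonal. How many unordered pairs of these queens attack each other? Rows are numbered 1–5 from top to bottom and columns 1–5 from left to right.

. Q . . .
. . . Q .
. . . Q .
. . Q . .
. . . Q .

Same column: (2,4)–(3,4) (column 4); (2,4)–(5,4) (column 4); (3,4)–(5,4) (column 4).
Same diagonal: (1,2)–(3,4) (|1−3| = |2−4| = 2); (3,4)–(4,3) (|3−4| = |4−3| = 1); (4,3)–(5,4) (|4−5| = |3−4| = 1).
Total attacking pairs: 6.

6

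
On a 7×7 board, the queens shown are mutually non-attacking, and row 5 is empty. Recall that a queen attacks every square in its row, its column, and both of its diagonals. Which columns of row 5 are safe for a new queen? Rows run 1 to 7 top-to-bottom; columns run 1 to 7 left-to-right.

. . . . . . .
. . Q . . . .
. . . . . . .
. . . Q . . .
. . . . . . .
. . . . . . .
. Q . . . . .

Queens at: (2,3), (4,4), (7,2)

columns 1, 7

(2,3) attacks row 5 at column 3 and diagonals 6.
(4,4) attacks row 5 at column 4 and diagonals 3, 5.
(7,2) attacks row 5 at column 2 and diagonals 4.
Attacked columns: {2, 3, 4, 5, 6}. Safe: {1, 7}.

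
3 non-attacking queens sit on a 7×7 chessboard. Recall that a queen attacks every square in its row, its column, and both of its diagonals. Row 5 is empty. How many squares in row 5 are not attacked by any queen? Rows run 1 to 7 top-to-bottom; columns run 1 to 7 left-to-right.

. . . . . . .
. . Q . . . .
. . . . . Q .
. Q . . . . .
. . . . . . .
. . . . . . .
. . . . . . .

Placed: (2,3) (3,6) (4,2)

2

(2,3) attacks row 5 at column 3 and diagonals 6.
(3,6) attacks row 5 at column 6 and diagonals 4.
(4,2) attacks row 5 at column 2 and diagonals 1, 3.
Attacked columns: {1, 2, 3, 4, 6}. Safe: {5, 7}.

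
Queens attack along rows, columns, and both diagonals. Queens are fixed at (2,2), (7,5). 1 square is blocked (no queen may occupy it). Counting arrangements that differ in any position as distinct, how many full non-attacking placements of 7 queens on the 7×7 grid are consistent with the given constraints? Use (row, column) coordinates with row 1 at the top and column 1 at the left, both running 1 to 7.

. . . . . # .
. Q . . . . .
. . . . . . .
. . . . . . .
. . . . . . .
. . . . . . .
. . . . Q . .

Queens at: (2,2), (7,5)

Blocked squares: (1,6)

Branch on row 1: col 4 → 0; col 7 → 1.
Sum: 0 + 1 = 1.

1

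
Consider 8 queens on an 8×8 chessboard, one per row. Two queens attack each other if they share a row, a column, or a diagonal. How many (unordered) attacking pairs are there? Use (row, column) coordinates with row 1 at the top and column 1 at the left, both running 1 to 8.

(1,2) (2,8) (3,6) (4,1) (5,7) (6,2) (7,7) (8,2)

5

Same column: (1,2)–(6,2) (column 2); (1,2)–(8,2) (column 2); (5,7)–(7,7) (column 7); (6,2)–(8,2) (column 2).
Same diagonal: (2,8)–(8,2) (|2−8| = |8−2| = 6).
Total attacking pairs: 5.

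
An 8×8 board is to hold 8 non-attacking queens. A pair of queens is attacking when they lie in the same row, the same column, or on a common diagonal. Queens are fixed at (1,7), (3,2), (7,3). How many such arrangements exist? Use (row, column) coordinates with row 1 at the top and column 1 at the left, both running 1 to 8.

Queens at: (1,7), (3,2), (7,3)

Branch on row 2: col 4 → 2; col 5 → 0.
Sum: 2 + 0 = 2.

2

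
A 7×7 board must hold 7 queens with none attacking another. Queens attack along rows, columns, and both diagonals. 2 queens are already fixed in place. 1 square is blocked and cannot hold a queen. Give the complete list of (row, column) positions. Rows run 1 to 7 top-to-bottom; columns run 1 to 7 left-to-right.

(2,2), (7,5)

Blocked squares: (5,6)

(1,7) (2,2) (3,4) (4,6) (5,1) (6,3) (7,5)

Row 1: attacked by (2,2)→{1,2,3}; (7,5)→{5}. Safe: 4, 6, 7. Place at column 7.
Row 3: attacked by (1,7)→{5,7}; (2,2)→{1,2,3}; (7,5)→{1,5}. Safe: 4, 6. Place at column 4.
Row 4: attacked by (1,7)→{4,7}; (2,2)→{2,4}; (3,4)→{3,4,5}; (7,5)→{2,5}. Safe: 1, 6. Place at column 6.
Row 5: attacked by (1,7)→{3,7}; (2,2)→{2,5}; (3,4)→{2,4,6}; (4,6)→{5,6,7}; (7,5)→{3,5,7}. Blocked: 6. Safe: 1. Place at column 1.
Row 6: attacked by (1,7)→{2,7}; (2,2)→{2,6}; (3,4)→{1,4,7}; (4,6)→{4,6}; (5,1)→{1,2}; (7,5)→{4,5,6}. Safe: 3. Place at column 3.
Columns [7, 2, 4, 6, 1, 3, 5], r−c [-6, 0, -1, -2, 4, 3, 2], r+c [8, 4, 7, 10, 6, 9, 12] are all distinct, so no two queens attack.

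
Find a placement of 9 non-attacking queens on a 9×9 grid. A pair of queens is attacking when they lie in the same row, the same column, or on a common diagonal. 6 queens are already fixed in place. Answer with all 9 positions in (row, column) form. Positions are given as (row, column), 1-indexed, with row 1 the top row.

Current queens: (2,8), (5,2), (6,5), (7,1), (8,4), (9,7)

Row 1: attacked by (2,8)→{7,8,9}; (5,2)→{2,6}; (6,5)→{5}; (7,1)→{1,7}; (8,4)→{4}; (9,7)→{7}. Safe: 3. Place at column 3.
Row 3: attacked by (1,3)→{1,3,5}; (2,8)→{7,8,9}; (5,2)→{2,4}; (6,5)→{2,5,8}; (7,1)→{1,5}; (8,4)→{4,9}; (9,7)→{1,7}. Safe: 6. Place at column 6.
Row 4: attacked by (1,3)→{3,6}; (2,8)→{6,8}; (3,6)→{5,6,7}; (5,2)→{1,2,3}; (6,5)→{3,5,7}; (7,1)→{1,4}; (8,4)→{4,8}; (9,7)→{2,7}. Safe: 9. Place at column 9.
Columns [3, 8, 6, 9, 2, 5, 1, 4, 7], r−c [-2, -6, -3, -5, 3, 1, 6, 4, 2], r+c [4, 10, 9, 13, 7, 11, 8, 12, 16] are all distinct, so no two queens attack.

(1,3) (2,8) (3,6) (4,9) (5,2) (6,5) (7,1) (8,4) (9,7)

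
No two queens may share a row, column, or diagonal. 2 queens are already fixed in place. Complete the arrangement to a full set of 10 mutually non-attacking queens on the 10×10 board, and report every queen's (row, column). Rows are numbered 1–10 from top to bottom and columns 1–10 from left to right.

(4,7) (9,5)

(1,3) (2,6) (3,10) (4,7) (5,2) (6,4) (7,8) (8,1) (9,5) (10,9)

Row 1: attacked by (4,7)→{4,7,10}; (9,5)→{5}. Safe: 1, 2, 3, 6, 8, 9. Place at column 3.
Row 2: attacked by (1,3)→{2,3,4}; (4,7)→{5,7,9}; (9,5)→{5}. Safe: 1, 6, 8, 10. Place at column 6.
Row 3: attacked by (1,3)→{1,3,5}; (2,6)→{5,6,7}; (4,7)→{6,7,8}; (9,5)→{5}. Safe: 2, 4, 9, 10. Place at column 10.
Row 5: attacked by (1,3)→{3,7}; (2,6)→{3,6,9}; (3,10)→{8,10}; (4,7)→{6,7,8}; (9,5)→{1,5,9}. Safe: 2, 4. Place at column 2.
Row 6: attacked by (1,3)→{3,8}; (2,6)→{2,6,10}; (3,10)→{7,10}; (4,7)→{5,7,9}; (5,2)→{1,2,3}; (9,5)→{2,5,8}. Safe: 4. Place at column 4.
Row 7: attacked by (1,3)→{3,9}; (2,6)→{1,6}; (3,10)→{6,10}; (4,7)→{4,7,10}; (5,2)→{2,4}; (6,4)→{3,4,5}; (9,5)→{3,5,7}. Safe: 8. Place at column 8.
Row 8: attacked by (1,3)→{3,10}; (2,6)→{6}; (3,10)→{5,10}; (4,7)→{3,7}; (5,2)→{2,5}; (6,4)→{2,4,6}; (7,8)→{7,8,9}; (9,5)→{4,5,6}. Safe: 1. Place at column 1.
Row 10: attacked by (1,3)→{3}; (2,6)→{6}; (3,10)→{3,10}; (4,7)→{1,7}; (5,2)→{2,7}; (6,4)→{4,8}; (7,8)→{5,8}; (8,1)→{1,3}; (9,5)→{4,5,6}. Safe: 9. Place at column 9.
Columns [3, 6, 10, 7, 2, 4, 8, 1, 5, 9], r−c [-2, -4, -7, -3, 3, 2, -1, 7, 4, 1], r+c [4, 8, 13, 11, 7, 10, 15, 9, 14, 19] are all distinct, so no two queens attack.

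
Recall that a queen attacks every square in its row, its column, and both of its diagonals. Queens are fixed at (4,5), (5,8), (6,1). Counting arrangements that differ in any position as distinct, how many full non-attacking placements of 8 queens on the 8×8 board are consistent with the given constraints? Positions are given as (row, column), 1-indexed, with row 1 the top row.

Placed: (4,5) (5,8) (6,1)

2

Branch on row 1: col 3 → 1; col 7 → 1.
Sum: 1 + 1 = 2.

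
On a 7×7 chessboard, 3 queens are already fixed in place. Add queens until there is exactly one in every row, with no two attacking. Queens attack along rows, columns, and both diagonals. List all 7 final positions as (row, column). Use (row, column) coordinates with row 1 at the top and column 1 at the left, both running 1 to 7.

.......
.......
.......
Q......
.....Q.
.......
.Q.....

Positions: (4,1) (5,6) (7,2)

Row 1: attacked by (4,1)→{1,4}; (5,6)→{2,6}; (7,2)→{2}. Safe: 3, 5, 7. Place at column 7.
Row 2: attacked by (1,7)→{6,7}; (4,1)→{1,3}; (5,6)→{3,6}; (7,2)→{2,7}. Safe: 4, 5. Place at column 5.
Row 3: attacked by (1,7)→{5,7}; (2,5)→{4,5,6}; (4,1)→{1,2}; (5,6)→{4,6}; (7,2)→{2,6}. Safe: 3. Place at column 3.
Row 6: attacked by (1,7)→{2,7}; (2,5)→{1,5}; (3,3)→{3,6}; (4,1)→{1,3}; (5,6)→{5,6,7}; (7,2)→{1,2,3}. Safe: 4. Place at column 4.
Columns [7, 5, 3, 1, 6, 4, 2], r−c [-6, -3, 0, 3, -1, 2, 5], r+c [8, 7, 6, 5, 11, 10, 9] are all distinct, so no two queens attack.

(1,7) (2,5) (3,3) (4,1) (5,6) (6,4) (7,2)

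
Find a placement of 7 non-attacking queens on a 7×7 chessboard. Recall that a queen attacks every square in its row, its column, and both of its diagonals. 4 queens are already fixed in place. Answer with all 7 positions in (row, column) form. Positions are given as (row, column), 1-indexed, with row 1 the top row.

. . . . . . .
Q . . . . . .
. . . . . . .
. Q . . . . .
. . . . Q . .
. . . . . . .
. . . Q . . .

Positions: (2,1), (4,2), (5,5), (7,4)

Row 1: attacked by (2,1)→{1,2}; (4,2)→{2,5}; (5,5)→{1,5}; (7,4)→{4}. Safe: 3, 6, 7. Place at column 3.
Row 3: attacked by (1,3)→{1,3,5}; (2,1)→{1,2}; (4,2)→{1,2,3}; (5,5)→{3,5,7}; (7,4)→{4}. Safe: 6. Place at column 6.
Row 6: attacked by (1,3)→{3}; (2,1)→{1,5}; (3,6)→{3,6}; (4,2)→{2,4}; (5,5)→{4,5,6}; (7,4)→{3,4,5}. Safe: 7. Place at column 7.
Columns [3, 1, 6, 2, 5, 7, 4], r−c [-2, 1, -3, 2, 0, -1, 3], r+c [4, 3, 9, 6, 10, 13, 11] are all distinct, so no two queens attack.

(1,3) (2,1) (3,6) (4,2) (5,5) (6,7) (7,4)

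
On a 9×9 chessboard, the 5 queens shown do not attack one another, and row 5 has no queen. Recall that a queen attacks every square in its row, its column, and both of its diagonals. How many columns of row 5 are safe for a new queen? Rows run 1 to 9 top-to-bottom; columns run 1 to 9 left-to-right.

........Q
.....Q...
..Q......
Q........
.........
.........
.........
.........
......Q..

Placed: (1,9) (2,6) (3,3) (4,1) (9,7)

2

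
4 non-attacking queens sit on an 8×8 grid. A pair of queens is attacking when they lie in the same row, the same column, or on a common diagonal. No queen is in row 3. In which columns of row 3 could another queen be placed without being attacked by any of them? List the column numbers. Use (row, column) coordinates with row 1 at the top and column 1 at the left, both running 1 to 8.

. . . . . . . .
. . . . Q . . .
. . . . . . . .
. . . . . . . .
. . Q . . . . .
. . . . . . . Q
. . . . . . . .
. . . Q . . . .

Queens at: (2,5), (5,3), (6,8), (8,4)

columns 2, 7

(2,5) attacks row 3 at column 5 and diagonals 4, 6.
(5,3) attacks row 3 at column 3 and diagonals 1, 5.
(6,8) attacks row 3 at column 8 and diagonals 5.
(8,4) attacks row 3 at column 4.
Attacked columns: {1, 3, 4, 5, 6, 8}. Safe: {2, 7}.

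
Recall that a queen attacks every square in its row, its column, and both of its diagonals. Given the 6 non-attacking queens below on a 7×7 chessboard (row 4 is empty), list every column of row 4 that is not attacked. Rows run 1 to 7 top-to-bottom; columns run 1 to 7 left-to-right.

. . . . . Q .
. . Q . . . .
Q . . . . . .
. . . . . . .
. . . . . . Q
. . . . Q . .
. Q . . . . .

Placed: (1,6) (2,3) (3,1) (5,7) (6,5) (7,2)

(1,6) attacks row 4 at column 6 and diagonals 3.
(2,3) attacks row 4 at column 3 and diagonals 1, 5.
(3,1) attacks row 4 at column 1 and diagonals 2.
(5,7) attacks row 4 at column 7 and diagonals 6.
(6,5) attacks row 4 at column 5 and diagonals 3, 7.
(7,2) attacks row 4 at column 2 and diagonals 5.
Attacked columns: {1, 2, 3, 5, 6, 7}. Safe: {4}.

columns 4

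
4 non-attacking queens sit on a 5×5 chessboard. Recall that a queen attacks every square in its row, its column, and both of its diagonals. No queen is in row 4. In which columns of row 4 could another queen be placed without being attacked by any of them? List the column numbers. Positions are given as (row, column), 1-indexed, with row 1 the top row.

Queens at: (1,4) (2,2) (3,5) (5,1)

columns 3

(1,4) attacks row 4 at column 4 and diagonals 1.
(2,2) attacks row 4 at column 2 and diagonals 4.
(3,5) attacks row 4 at column 5 and diagonals 4.
(5,1) attacks row 4 at column 1 and diagonals 2.
Attacked columns: {1, 2, 4, 5}. Safe: {3}.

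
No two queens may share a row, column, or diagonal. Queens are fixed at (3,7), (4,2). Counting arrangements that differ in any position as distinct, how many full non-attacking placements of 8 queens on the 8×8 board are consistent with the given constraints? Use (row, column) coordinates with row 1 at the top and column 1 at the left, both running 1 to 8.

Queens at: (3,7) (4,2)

2

Branch on row 1: col 1 → 0; col 3 → 0; col 4 → 0; col 6 → 2; col 8 → 0.
Sum: 0 + 0 + 0 + 2 + 0 = 2.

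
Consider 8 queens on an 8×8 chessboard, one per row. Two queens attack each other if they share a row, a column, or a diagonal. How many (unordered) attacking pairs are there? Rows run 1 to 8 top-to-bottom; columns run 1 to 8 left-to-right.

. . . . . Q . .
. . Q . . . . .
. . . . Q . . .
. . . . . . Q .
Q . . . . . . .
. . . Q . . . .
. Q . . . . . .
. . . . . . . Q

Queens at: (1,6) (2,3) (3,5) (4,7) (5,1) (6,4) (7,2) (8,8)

0

All columns are distinct and no two queens satisfy |Δrow| = |Δcol|, so no pair attacks.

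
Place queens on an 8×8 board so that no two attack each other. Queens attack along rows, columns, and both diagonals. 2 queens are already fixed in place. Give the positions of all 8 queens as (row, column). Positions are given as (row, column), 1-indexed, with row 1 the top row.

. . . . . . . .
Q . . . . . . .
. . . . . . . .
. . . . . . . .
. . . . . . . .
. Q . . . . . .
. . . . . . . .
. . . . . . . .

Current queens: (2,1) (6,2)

Row 1: attacked by (2,1)→{1,2}; (6,2)→{2,7}. Safe: 3, 4, 5, 6, 8. Place at column 3.
Row 3: attacked by (1,3)→{1,3,5}; (2,1)→{1,2}; (6,2)→{2,5}. Safe: 4, 6, 7, 8. Place at column 7.
Row 4: attacked by (1,3)→{3,6}; (2,1)→{1,3}; (3,7)→{6,7,8}; (6,2)→{2,4}. Safe: 5. Place at column 5.
Row 5: attacked by (1,3)→{3,7}; (2,1)→{1,4}; (3,7)→{5,7}; (4,5)→{4,5,6}; (6,2)→{1,2,3}. Safe: 8. Place at column 8.
Row 7: attacked by (1,3)→{3}; (2,1)→{1,6}; (3,7)→{3,7}; (4,5)→{2,5,8}; (5,8)→{6,8}; (6,2)→{1,2,3}. Safe: 4. Place at column 4.
Row 8: attacked by (1,3)→{3}; (2,1)→{1,7}; (3,7)→{2,7}; (4,5)→{1,5}; (5,8)→{5,8}; (6,2)→{2,4}; (7,4)→{3,4,5}. Safe: 6. Place at column 6.
Columns [3, 1, 7, 5, 8, 2, 4, 6], r−c [-2, 1, -4, -1, -3, 4, 3, 2], r+c [4, 3, 10, 9, 13, 8, 11, 14] are all distinct, so no two queens attack.

(1,3) (2,1) (3,7) (4,5) (5,8) (6,2) (7,4) (8,6)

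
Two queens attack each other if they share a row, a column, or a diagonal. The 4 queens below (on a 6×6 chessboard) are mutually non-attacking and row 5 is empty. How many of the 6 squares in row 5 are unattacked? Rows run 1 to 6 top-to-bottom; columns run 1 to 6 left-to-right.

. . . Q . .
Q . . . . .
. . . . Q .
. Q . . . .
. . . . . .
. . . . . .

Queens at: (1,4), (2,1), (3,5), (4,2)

(1,4) attacks row 5 at column 4.
(2,1) attacks row 5 at column 1 and diagonals 4.
(3,5) attacks row 5 at column 5 and diagonals 3.
(4,2) attacks row 5 at column 2 and diagonals 1, 3.
Attacked columns: {1, 2, 3, 4, 5}. Safe: {6}.

1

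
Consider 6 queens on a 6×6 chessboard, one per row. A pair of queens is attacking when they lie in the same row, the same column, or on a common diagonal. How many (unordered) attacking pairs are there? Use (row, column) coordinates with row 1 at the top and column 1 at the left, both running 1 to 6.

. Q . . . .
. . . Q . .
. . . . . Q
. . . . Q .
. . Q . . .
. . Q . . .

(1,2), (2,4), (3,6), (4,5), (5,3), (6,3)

5

Same column: (5,3)–(6,3) (column 3).
Same diagonal: (1,2)–(4,5) (|1−4| = |2−5| = 3); (3,6)–(4,5) (|3−4| = |6−5| = 1); (3,6)–(6,3) (|3−6| = |6−3| = 3); (4,5)–(6,3) (|4−6| = |5−3| = 2).
Total attacking pairs: 5.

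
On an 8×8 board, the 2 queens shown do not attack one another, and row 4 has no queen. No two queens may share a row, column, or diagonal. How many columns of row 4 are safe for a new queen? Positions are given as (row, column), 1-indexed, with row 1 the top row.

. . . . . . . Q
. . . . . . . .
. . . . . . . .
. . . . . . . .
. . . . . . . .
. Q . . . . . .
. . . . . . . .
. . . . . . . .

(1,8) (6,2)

(1,8) attacks row 4 at column 8 and diagonals 5.
(6,2) attacks row 4 at column 2 and diagonals 4.
Attacked columns: {2, 4, 5, 8}. Safe: {1, 3, 6, 7}.

4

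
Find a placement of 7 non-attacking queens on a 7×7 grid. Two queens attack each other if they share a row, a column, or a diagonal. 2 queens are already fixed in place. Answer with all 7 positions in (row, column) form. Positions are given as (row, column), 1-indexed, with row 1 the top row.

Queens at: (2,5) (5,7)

(1,2) (2,5) (3,1) (4,4) (5,7) (6,3) (7,6)

Row 1: attacked by (2,5)→{4,5,6}; (5,7)→{3,7}. Safe: 1, 2. Place at column 2.
Row 3: attacked by (1,2)→{2,4}; (2,5)→{4,5,6}; (5,7)→{5,7}. Safe: 1, 3. Place at column 1.
Row 4: attacked by (1,2)→{2,5}; (2,5)→{3,5,7}; (3,1)→{1,2}; (5,7)→{6,7}. Safe: 4. Place at column 4.
Row 6: attacked by (1,2)→{2,7}; (2,5)→{1,5}; (3,1)→{1,4}; (4,4)→{2,4,6}; (5,7)→{6,7}. Safe: 3. Place at column 3.
Row 7: attacked by (1,2)→{2}; (2,5)→{5}; (3,1)→{1,5}; (4,4)→{1,4,7}; (5,7)→{5,7}; (6,3)→{2,3,4}. Safe: 6. Place at column 6.
Columns [2, 5, 1, 4, 7, 3, 6], r−c [-1, -3, 2, 0, -2, 3, 1], r+c [3, 7, 4, 8, 12, 9, 13] are all distinct, so no two queens attack.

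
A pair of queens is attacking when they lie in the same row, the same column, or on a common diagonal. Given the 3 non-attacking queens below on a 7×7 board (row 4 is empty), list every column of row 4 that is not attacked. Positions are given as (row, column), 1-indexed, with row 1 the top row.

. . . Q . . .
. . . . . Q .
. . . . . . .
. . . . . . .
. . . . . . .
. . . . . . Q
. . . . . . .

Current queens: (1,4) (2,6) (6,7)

columns 2, 3

(1,4) attacks row 4 at column 4 and diagonals 1, 7.
(2,6) attacks row 4 at column 6 and diagonals 4.
(6,7) attacks row 4 at column 7 and diagonals 5.
Attacked columns: {1, 4, 5, 6, 7}. Safe: {2, 3}.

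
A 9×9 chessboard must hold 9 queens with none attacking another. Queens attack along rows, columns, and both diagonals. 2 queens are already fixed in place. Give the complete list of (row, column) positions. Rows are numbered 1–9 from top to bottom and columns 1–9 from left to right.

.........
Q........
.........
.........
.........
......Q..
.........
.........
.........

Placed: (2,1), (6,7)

Row 1: attacked by (2,1)→{1,2}; (6,7)→{2,7}. Safe: 3, 4, 5, 6, 8, 9. Place at column 4.
Row 3: attacked by (1,4)→{2,4,6}; (2,1)→{1,2}; (6,7)→{4,7}. Safe: 3, 5, 8, 9. Place at column 5.
Row 4: attacked by (1,4)→{1,4,7}; (2,1)→{1,3}; (3,5)→{4,5,6}; (6,7)→{5,7,9}. Safe: 2, 8. Place at column 2.
Row 5: attacked by (1,4)→{4,8}; (2,1)→{1,4}; (3,5)→{3,5,7}; (4,2)→{1,2,3}; (6,7)→{6,7,8}. Safe: 9. Place at column 9.
Row 7: attacked by (1,4)→{4}; (2,1)→{1,6}; (3,5)→{1,5,9}; (4,2)→{2,5}; (5,9)→{7,9}; (6,7)→{6,7,8}. Safe: 3. Place at column 3.
Row 8: attacked by (1,4)→{4}; (2,1)→{1,7}; (3,5)→{5}; (4,2)→{2,6}; (5,9)→{6,9}; (6,7)→{5,7,9}; (7,3)→{2,3,4}. Safe: 8. Place at column 8.
Row 9: attacked by (1,4)→{4}; (2,1)→{1,8}; (3,5)→{5}; (4,2)→{2,7}; (5,9)→{5,9}; (6,7)→{4,7}; (7,3)→{1,3,5}; (8,8)→{7,8,9}. Safe: 6. Place at column 6.
Columns [4, 1, 5, 2, 9, 7, 3, 8, 6], r−c [-3, 1, -2, 2, -4, -1, 4, 0, 3], r+c [5, 3, 8, 6, 14, 13, 10, 16, 15] are all distinct, so no two queens attack.

(1,4) (2,1) (3,5) (4,2) (5,9) (6,7) (7,3) (8,8) (9,6)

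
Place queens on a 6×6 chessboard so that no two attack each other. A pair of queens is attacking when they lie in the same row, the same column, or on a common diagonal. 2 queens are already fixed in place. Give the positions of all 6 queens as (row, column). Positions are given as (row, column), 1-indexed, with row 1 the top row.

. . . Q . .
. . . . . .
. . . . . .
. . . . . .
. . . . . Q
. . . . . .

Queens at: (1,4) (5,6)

Row 2: attacked by (1,4)→{3,4,5}; (5,6)→{3,6}. Safe: 1, 2. Place at column 1.
Row 3: attacked by (1,4)→{2,4,6}; (2,1)→{1,2}; (5,6)→{4,6}. Safe: 3, 5. Place at column 5.
Row 4: attacked by (1,4)→{1,4}; (2,1)→{1,3}; (3,5)→{4,5,6}; (5,6)→{5,6}. Safe: 2. Place at column 2.
Row 6: attacked by (1,4)→{4}; (2,1)→{1,5}; (3,5)→{2,5}; (4,2)→{2,4}; (5,6)→{5,6}. Safe: 3. Place at column 3.
Columns [4, 1, 5, 2, 6, 3], r−c [-3, 1, -2, 2, -1, 3], r+c [5, 3, 8, 6, 11, 9] are all distinct, so no two queens attack.

(1,4) (2,1) (3,5) (4,2) (5,6) (6,3)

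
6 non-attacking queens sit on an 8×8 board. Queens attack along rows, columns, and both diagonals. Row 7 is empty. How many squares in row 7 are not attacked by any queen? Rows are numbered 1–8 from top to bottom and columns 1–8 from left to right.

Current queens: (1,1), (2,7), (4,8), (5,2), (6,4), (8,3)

(1,1) attacks row 7 at column 1 and diagonals 7.
(2,7) attacks row 7 at column 7 and diagonals 2.
(4,8) attacks row 7 at column 8 and diagonals 5.
(5,2) attacks row 7 at column 2 and diagonals 4.
(6,4) attacks row 7 at column 4 and diagonals 3, 5.
(8,3) attacks row 7 at column 3 and diagonals 2, 4.
Attacked columns: {1, 2, 3, 4, 5, 7, 8}. Safe: {6}.

1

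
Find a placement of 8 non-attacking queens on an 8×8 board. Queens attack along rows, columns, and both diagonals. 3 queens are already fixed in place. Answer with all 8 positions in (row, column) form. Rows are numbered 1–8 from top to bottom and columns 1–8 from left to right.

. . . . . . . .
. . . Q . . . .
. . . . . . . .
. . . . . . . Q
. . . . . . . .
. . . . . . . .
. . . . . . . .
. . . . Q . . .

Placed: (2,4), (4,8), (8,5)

Row 1: attacked by (2,4)→{3,4,5}; (4,8)→{5,8}; (8,5)→{5}. Safe: 1, 2, 6, 7. Place at column 2.
Row 3: attacked by (1,2)→{2,4}; (2,4)→{3,4,5}; (4,8)→{7,8}; (8,5)→{5}. Safe: 1, 6. Place at column 6.
Row 5: attacked by (1,2)→{2,6}; (2,4)→{1,4,7}; (3,6)→{4,6,8}; (4,8)→{7,8}; (8,5)→{2,5,8}. Safe: 3. Place at column 3.
Row 6: attacked by (1,2)→{2,7}; (2,4)→{4,8}; (3,6)→{3,6}; (4,8)→{6,8}; (5,3)→{2,3,4}; (8,5)→{3,5,7}. Safe: 1. Place at column 1.
Row 7: attacked by (1,2)→{2,8}; (2,4)→{4}; (3,6)→{2,6}; (4,8)→{5,8}; (5,3)→{1,3,5}; (6,1)→{1,2}; (8,5)→{4,5,6}. Safe: 7. Place at column 7.
Columns [2, 4, 6, 8, 3, 1, 7, 5], r−c [-1, -2, -3, -4, 2, 5, 0, 3], r+c [3, 6, 9, 12, 8, 7, 14, 13] are all distinct, so no two queens attack.

(1,2) (2,4) (3,6) (4,8) (5,3) (6,1) (7,7) (8,5)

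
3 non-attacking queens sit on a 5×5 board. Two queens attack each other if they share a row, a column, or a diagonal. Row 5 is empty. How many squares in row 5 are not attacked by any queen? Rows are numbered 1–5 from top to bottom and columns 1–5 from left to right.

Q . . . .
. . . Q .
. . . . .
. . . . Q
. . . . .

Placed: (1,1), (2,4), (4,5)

2

(1,1) attacks row 5 at column 1 and diagonals 5.
(2,4) attacks row 5 at column 4 and diagonals 1.
(4,5) attacks row 5 at column 5 and diagonals 4.
Attacked columns: {1, 4, 5}. Safe: {2, 3}.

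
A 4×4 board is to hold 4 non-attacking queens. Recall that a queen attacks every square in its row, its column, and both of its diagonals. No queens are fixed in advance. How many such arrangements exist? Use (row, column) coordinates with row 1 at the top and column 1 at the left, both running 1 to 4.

Branch on row 1: col 1 → 0; col 2 → 1; col 3 → 1; col 4 → 0.
Sum: 0 + 1 + 1 + 0 = 2.
(This is the classic 4-queens count.)

2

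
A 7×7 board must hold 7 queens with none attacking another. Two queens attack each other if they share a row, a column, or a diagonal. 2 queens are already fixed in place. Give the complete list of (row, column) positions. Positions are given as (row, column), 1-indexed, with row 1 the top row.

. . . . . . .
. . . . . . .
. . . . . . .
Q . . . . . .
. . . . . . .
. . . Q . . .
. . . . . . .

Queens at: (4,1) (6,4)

Row 1: attacked by (4,1)→{1,4}; (6,4)→{4}. Safe: 2, 3, 5, 6, 7. Place at column 7.
Row 2: attacked by (1,7)→{6,7}; (4,1)→{1,3}; (6,4)→{4}. Safe: 2, 5. Place at column 5.
Row 3: attacked by (1,7)→{5,7}; (2,5)→{4,5,6}; (4,1)→{1,2}; (6,4)→{1,4,7}. Safe: 3. Place at column 3.
Row 5: attacked by (1,7)→{3,7}; (2,5)→{2,5}; (3,3)→{1,3,5}; (4,1)→{1,2}; (6,4)→{3,4,5}. Safe: 6. Place at column 6.
Row 7: attacked by (1,7)→{1,7}; (2,5)→{5}; (3,3)→{3,7}; (4,1)→{1,4}; (5,6)→{4,6}; (6,4)→{3,4,5}. Safe: 2. Place at column 2.
Columns [7, 5, 3, 1, 6, 4, 2], r−c [-6, -3, 0, 3, -1, 2, 5], r+c [8, 7, 6, 5, 11, 10, 9] are all distinct, so no two queens attack.

(1,7) (2,5) (3,3) (4,1) (5,6) (6,4) (7,2)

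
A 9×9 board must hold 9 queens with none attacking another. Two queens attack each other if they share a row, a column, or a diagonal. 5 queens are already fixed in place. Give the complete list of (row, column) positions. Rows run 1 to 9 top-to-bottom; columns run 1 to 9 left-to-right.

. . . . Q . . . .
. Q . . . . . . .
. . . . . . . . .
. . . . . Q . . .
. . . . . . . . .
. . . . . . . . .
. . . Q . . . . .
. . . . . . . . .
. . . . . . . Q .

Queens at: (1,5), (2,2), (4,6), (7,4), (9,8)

Row 3: attacked by (1,5)→{3,5,7}; (2,2)→{1,2,3}; (4,6)→{5,6,7}; (7,4)→{4,8}; (9,8)→{2,8}. Safe: 9. Place at column 9.
Row 5: attacked by (1,5)→{1,5,9}; (2,2)→{2,5}; (3,9)→{7,9}; (4,6)→{5,6,7}; (7,4)→{2,4,6}; (9,8)→{4,8}. Safe: 3. Place at column 3.
Row 6: attacked by (1,5)→{5}; (2,2)→{2,6}; (3,9)→{6,9}; (4,6)→{4,6,8}; (5,3)→{2,3,4}; (7,4)→{3,4,5}; (9,8)→{5,8}. Safe: 1, 7. Place at column 7.
Row 8: attacked by (1,5)→{5}; (2,2)→{2,8}; (3,9)→{4,9}; (4,6)→{2,6}; (5,3)→{3,6}; (6,7)→{5,7,9}; (7,4)→{3,4,5}; (9,8)→{7,8,9}. Safe: 1. Place at column 1.
Columns [5, 2, 9, 6, 3, 7, 4, 1, 8], r−c [-4, 0, -6, -2, 2, -1, 3, 7, 1], r+c [6, 4, 12, 10, 8, 13, 11, 9, 17] are all distinct, so no two queens attack.

(1,5) (2,2) (3,9) (4,6) (5,3) (6,7) (7,4) (8,1) (9,8)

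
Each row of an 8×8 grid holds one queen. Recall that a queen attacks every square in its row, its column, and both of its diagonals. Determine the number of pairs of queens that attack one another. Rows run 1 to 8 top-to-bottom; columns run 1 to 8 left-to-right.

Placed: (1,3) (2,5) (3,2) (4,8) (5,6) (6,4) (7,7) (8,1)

All columns are distinct and no two queens satisfy |Δrow| = |Δcol|, so no pair attacks.

0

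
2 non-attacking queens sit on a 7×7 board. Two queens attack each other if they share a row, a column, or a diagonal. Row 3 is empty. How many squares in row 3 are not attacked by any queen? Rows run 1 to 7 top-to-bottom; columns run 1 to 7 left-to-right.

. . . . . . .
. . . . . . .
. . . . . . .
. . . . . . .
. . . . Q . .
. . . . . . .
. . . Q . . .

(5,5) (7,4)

(5,5) attacks row 3 at column 5 and diagonals 3, 7.
(7,4) attacks row 3 at column 4.
Attacked columns: {3, 4, 5, 7}. Safe: {1, 2, 6}.

3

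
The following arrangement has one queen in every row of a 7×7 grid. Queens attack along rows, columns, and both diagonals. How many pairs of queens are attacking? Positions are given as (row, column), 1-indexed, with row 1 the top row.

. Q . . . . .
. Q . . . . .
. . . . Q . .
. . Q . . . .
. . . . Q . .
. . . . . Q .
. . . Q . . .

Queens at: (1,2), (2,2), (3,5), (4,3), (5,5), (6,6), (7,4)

5

Same column: (1,2)–(2,2) (column 2); (3,5)–(5,5) (column 5).
Same diagonal: (2,2)–(5,5) (|2−5| = |2−5| = 3); (2,2)–(6,6) (|2−6| = |2−6| = 4); (5,5)–(6,6) (|5−6| = |5−6| = 1).
Total attacking pairs: 5.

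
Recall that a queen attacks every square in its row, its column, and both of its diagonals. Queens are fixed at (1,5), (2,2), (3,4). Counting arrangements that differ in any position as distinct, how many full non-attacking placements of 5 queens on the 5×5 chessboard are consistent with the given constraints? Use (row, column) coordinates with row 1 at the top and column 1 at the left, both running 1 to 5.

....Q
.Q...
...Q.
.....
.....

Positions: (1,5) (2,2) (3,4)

1

Branch on row 4: col 1 → 1.
Sum: 1 = 1.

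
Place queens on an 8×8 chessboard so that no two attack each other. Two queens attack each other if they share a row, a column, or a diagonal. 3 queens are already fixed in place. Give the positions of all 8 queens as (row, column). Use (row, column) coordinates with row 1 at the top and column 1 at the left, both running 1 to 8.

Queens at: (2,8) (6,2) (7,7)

Row 1: attacked by (2,8)→{7,8}; (6,2)→{2,7}; (7,7)→{1,7}. Safe: 3, 4, 5, 6. Place at column 4.
Row 3: attacked by (1,4)→{2,4,6}; (2,8)→{7,8}; (6,2)→{2,5}; (7,7)→{3,7}. Safe: 1. Place at column 1.
Row 4: attacked by (1,4)→{1,4,7}; (2,8)→{6,8}; (3,1)→{1,2}; (6,2)→{2,4}; (7,7)→{4,7}. Safe: 3, 5. Place at column 3.
Row 5: attacked by (1,4)→{4,8}; (2,8)→{5,8}; (3,1)→{1,3}; (4,3)→{2,3,4}; (6,2)→{1,2,3}; (7,7)→{5,7}. Safe: 6. Place at column 6.
Row 8: attacked by (1,4)→{4}; (2,8)→{2,8}; (3,1)→{1,6}; (4,3)→{3,7}; (5,6)→{3,6}; (6,2)→{2,4}; (7,7)→{6,7,8}. Safe: 5. Place at column 5.
Columns [4, 8, 1, 3, 6, 2, 7, 5], r−c [-3, -6, 2, 1, -1, 4, 0, 3], r+c [5, 10, 4, 7, 11, 8, 14, 13] are all distinct, so no two queens attack.

(1,4) (2,8) (3,1) (4,3) (5,6) (6,2) (7,7) (8,5)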